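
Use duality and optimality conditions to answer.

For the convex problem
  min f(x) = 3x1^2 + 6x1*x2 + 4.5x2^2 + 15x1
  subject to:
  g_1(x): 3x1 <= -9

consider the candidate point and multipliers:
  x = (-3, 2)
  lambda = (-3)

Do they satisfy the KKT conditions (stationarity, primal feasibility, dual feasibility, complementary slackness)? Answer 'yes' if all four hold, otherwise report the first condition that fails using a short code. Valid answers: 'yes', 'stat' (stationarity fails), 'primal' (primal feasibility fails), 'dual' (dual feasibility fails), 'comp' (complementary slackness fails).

Gradient of f: grad f(x) = Q x + c = (9, 0)
Constraint values g_i(x) = a_i^T x - b_i:
  g_1((-3, 2)) = 0
Stationarity residual: grad f(x) + sum_i lambda_i a_i = (0, 0)
  -> stationarity OK
Primal feasibility (all g_i <= 0): OK
Dual feasibility (all lambda_i >= 0): FAILS
Complementary slackness (lambda_i * g_i(x) = 0 for all i): OK

Verdict: the first failing condition is dual_feasibility -> dual.

dual


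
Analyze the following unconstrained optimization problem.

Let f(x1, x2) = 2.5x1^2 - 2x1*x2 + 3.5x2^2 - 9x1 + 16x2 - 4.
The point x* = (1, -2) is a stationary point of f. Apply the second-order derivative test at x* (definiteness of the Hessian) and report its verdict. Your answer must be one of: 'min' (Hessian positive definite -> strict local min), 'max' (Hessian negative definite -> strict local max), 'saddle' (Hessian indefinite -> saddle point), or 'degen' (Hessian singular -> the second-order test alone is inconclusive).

Compute the Hessian H = grad^2 f:
  H = [[5, -2], [-2, 7]]
Verify stationarity: grad f(x*) = H x* + g = (0, 0).
Eigenvalues of H: 3.7639, 8.2361.
Both eigenvalues > 0, so H is positive definite -> x* is a strict local min.

min


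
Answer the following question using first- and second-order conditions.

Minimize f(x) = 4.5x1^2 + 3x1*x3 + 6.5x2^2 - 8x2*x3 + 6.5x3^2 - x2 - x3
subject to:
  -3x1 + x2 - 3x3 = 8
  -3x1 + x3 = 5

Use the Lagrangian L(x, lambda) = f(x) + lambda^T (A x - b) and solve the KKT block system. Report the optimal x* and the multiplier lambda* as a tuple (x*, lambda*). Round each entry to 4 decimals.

Form the Lagrangian:
  L(x, lambda) = (1/2) x^T Q x + c^T x + lambda^T (A x - b)
Stationarity (grad_x L = 0): Q x + c + A^T lambda = 0.
Primal feasibility: A x = b.

This gives the KKT block system:
  [ Q   A^T ] [ x     ]   [-c ]
  [ A    0  ] [ lambda ] = [ b ]

Solving the linear system:
  x*      = (-1.9104, 0.075, -0.7312)
  lambda* = (-5.825, -0.6375)
  f(x*)   = 25.2219

x* = (-1.9104, 0.075, -0.7312), lambda* = (-5.825, -0.6375)


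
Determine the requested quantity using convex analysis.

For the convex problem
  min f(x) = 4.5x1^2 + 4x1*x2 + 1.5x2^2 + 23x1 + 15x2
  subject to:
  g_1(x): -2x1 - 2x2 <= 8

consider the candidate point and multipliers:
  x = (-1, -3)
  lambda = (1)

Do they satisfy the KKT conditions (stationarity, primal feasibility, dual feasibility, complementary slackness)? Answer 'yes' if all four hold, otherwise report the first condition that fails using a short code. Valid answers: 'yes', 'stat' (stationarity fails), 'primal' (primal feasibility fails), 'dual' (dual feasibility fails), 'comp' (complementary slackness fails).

Gradient of f: grad f(x) = Q x + c = (2, 2)
Constraint values g_i(x) = a_i^T x - b_i:
  g_1((-1, -3)) = 0
Stationarity residual: grad f(x) + sum_i lambda_i a_i = (0, 0)
  -> stationarity OK
Primal feasibility (all g_i <= 0): OK
Dual feasibility (all lambda_i >= 0): OK
Complementary slackness (lambda_i * g_i(x) = 0 for all i): OK

Verdict: yes, KKT holds.

yes


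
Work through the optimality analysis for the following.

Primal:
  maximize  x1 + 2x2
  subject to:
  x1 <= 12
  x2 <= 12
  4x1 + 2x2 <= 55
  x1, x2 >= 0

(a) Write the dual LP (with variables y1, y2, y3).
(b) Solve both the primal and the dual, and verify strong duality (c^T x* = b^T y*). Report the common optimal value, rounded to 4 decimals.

The standard primal-dual pair for 'max c^T x s.t. A x <= b, x >= 0' is:
  Dual:  min b^T y  s.t.  A^T y >= c,  y >= 0.

So the dual LP is:
  minimize  12y1 + 12y2 + 55y3
  subject to:
    y1 + 4y3 >= 1
    y2 + 2y3 >= 2
    y1, y2, y3 >= 0

Solving the primal: x* = (7.75, 12).
  primal value c^T x* = 31.75.
Solving the dual: y* = (0, 1.5, 0.25).
  dual value b^T y* = 31.75.
Strong duality: c^T x* = b^T y*. Confirmed.

31.75


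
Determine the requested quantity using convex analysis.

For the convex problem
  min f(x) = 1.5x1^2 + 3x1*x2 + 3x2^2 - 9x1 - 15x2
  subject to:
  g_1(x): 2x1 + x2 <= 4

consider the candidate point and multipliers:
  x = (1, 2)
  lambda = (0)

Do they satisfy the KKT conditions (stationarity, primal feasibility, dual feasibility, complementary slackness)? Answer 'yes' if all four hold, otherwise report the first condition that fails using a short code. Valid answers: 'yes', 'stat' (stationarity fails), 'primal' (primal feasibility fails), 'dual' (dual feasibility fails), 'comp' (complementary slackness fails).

Gradient of f: grad f(x) = Q x + c = (0, 0)
Constraint values g_i(x) = a_i^T x - b_i:
  g_1((1, 2)) = 0
Stationarity residual: grad f(x) + sum_i lambda_i a_i = (0, 0)
  -> stationarity OK
Primal feasibility (all g_i <= 0): OK
Dual feasibility (all lambda_i >= 0): OK
Complementary slackness (lambda_i * g_i(x) = 0 for all i): OK

Verdict: yes, KKT holds.

yes


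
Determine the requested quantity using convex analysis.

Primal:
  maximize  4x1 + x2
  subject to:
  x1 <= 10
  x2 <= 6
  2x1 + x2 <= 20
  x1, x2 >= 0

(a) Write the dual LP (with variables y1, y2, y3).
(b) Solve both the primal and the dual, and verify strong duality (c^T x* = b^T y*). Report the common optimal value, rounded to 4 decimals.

The standard primal-dual pair for 'max c^T x s.t. A x <= b, x >= 0' is:
  Dual:  min b^T y  s.t.  A^T y >= c,  y >= 0.

So the dual LP is:
  minimize  10y1 + 6y2 + 20y3
  subject to:
    y1 + 2y3 >= 4
    y2 + y3 >= 1
    y1, y2, y3 >= 0

Solving the primal: x* = (10, 0).
  primal value c^T x* = 40.
Solving the dual: y* = (2, 0, 1).
  dual value b^T y* = 40.
Strong duality: c^T x* = b^T y*. Confirmed.

40


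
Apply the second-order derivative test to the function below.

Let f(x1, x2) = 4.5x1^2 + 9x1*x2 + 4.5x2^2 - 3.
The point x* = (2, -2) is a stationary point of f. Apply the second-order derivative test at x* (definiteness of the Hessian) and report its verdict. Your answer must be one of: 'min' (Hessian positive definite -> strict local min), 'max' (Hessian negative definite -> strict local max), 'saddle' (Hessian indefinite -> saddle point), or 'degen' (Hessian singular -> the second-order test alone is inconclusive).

Compute the Hessian H = grad^2 f:
  H = [[9, 9], [9, 9]]
Verify stationarity: grad f(x*) = H x* + g = (0, 0).
Eigenvalues of H: 0, 18.
H has a zero eigenvalue (singular; positive semidefinite but not definite), so H is neither positive definite, negative definite, nor indefinite. The second-order test alone is inconclusive -> degen.
(Indeed, f is constant along the null direction of H through x*, so x* is not a strict local extremum.)

degen


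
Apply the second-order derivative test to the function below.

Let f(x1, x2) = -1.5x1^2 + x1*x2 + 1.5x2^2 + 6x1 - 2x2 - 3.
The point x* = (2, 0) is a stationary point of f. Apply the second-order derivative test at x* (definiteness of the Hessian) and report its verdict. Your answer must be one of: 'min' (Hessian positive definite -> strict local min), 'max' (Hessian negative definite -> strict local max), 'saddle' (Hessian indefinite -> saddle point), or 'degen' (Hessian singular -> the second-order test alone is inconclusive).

Compute the Hessian H = grad^2 f:
  H = [[-3, 1], [1, 3]]
Verify stationarity: grad f(x*) = H x* + g = (0, 0).
Eigenvalues of H: -3.1623, 3.1623.
Eigenvalues have mixed signs, so H is indefinite -> x* is a saddle point.

saddle


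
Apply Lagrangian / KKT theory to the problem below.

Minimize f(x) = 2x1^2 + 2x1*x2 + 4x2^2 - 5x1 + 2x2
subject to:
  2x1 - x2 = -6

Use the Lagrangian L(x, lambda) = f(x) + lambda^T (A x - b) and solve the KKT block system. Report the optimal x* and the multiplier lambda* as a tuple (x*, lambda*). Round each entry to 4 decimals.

Form the Lagrangian:
  L(x, lambda) = (1/2) x^T Q x + c^T x + lambda^T (A x - b)
Stationarity (grad_x L = 0): Q x + c + A^T lambda = 0.
Primal feasibility: A x = b.

This gives the KKT block system:
  [ Q   A^T ] [ x     ]   [-c ]
  [ A    0  ] [ lambda ] = [ b ]

Solving the linear system:
  x*      = (-2.4318, 1.1364)
  lambda* = (6.2273)
  f(x*)   = 25.8977

x* = (-2.4318, 1.1364), lambda* = (6.2273)


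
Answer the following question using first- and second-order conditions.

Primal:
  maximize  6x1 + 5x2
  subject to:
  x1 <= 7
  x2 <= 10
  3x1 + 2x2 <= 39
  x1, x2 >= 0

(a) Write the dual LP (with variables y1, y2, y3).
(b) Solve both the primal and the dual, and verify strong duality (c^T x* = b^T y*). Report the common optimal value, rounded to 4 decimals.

The standard primal-dual pair for 'max c^T x s.t. A x <= b, x >= 0' is:
  Dual:  min b^T y  s.t.  A^T y >= c,  y >= 0.

So the dual LP is:
  minimize  7y1 + 10y2 + 39y3
  subject to:
    y1 + 3y3 >= 6
    y2 + 2y3 >= 5
    y1, y2, y3 >= 0

Solving the primal: x* = (6.3333, 10).
  primal value c^T x* = 88.
Solving the dual: y* = (0, 1, 2).
  dual value b^T y* = 88.
Strong duality: c^T x* = b^T y*. Confirmed.

88


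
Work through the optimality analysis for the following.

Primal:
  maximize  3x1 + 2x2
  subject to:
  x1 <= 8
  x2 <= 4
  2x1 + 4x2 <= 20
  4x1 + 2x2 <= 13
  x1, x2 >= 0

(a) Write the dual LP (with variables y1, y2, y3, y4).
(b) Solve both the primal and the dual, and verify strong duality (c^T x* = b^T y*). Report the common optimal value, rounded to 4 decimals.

The standard primal-dual pair for 'max c^T x s.t. A x <= b, x >= 0' is:
  Dual:  min b^T y  s.t.  A^T y >= c,  y >= 0.

So the dual LP is:
  minimize  8y1 + 4y2 + 20y3 + 13y4
  subject to:
    y1 + 2y3 + 4y4 >= 3
    y2 + 4y3 + 2y4 >= 2
    y1, y2, y3, y4 >= 0

Solving the primal: x* = (1.25, 4).
  primal value c^T x* = 11.75.
Solving the dual: y* = (0, 0.5, 0, 0.75).
  dual value b^T y* = 11.75.
Strong duality: c^T x* = b^T y*. Confirmed.

11.75


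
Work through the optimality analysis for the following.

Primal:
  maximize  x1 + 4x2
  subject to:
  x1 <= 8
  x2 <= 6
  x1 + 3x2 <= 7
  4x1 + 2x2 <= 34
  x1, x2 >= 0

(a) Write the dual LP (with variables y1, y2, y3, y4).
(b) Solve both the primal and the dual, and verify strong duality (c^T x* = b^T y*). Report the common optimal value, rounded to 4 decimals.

The standard primal-dual pair for 'max c^T x s.t. A x <= b, x >= 0' is:
  Dual:  min b^T y  s.t.  A^T y >= c,  y >= 0.

So the dual LP is:
  minimize  8y1 + 6y2 + 7y3 + 34y4
  subject to:
    y1 + y3 + 4y4 >= 1
    y2 + 3y3 + 2y4 >= 4
    y1, y2, y3, y4 >= 0

Solving the primal: x* = (0, 2.3333).
  primal value c^T x* = 9.3333.
Solving the dual: y* = (0, 0, 1.3333, 0).
  dual value b^T y* = 9.3333.
Strong duality: c^T x* = b^T y*. Confirmed.

9.3333


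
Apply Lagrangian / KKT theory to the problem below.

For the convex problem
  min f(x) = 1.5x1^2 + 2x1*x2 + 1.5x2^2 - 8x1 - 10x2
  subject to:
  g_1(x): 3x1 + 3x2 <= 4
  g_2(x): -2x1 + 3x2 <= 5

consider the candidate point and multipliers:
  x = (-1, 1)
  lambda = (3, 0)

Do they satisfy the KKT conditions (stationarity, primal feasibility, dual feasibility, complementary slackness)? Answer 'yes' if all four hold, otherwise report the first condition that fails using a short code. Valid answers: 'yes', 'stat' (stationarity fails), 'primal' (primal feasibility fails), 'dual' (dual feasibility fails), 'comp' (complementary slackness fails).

Gradient of f: grad f(x) = Q x + c = (-9, -9)
Constraint values g_i(x) = a_i^T x - b_i:
  g_1((-1, 1)) = -4
  g_2((-1, 1)) = 0
Stationarity residual: grad f(x) + sum_i lambda_i a_i = (0, 0)
  -> stationarity OK
Primal feasibility (all g_i <= 0): OK
Dual feasibility (all lambda_i >= 0): OK
Complementary slackness (lambda_i * g_i(x) = 0 for all i): FAILS

Verdict: the first failing condition is complementary_slackness -> comp.

comp


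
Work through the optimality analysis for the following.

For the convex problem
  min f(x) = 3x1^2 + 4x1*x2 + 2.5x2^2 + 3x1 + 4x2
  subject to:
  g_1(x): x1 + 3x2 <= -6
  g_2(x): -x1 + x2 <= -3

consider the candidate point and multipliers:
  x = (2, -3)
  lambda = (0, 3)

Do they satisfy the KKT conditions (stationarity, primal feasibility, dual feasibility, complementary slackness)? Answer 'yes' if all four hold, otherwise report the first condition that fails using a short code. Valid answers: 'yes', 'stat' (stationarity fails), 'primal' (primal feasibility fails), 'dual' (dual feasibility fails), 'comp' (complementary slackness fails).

Gradient of f: grad f(x) = Q x + c = (3, -3)
Constraint values g_i(x) = a_i^T x - b_i:
  g_1((2, -3)) = -1
  g_2((2, -3)) = -2
Stationarity residual: grad f(x) + sum_i lambda_i a_i = (0, 0)
  -> stationarity OK
Primal feasibility (all g_i <= 0): OK
Dual feasibility (all lambda_i >= 0): OK
Complementary slackness (lambda_i * g_i(x) = 0 for all i): FAILS

Verdict: the first failing condition is complementary_slackness -> comp.

comp


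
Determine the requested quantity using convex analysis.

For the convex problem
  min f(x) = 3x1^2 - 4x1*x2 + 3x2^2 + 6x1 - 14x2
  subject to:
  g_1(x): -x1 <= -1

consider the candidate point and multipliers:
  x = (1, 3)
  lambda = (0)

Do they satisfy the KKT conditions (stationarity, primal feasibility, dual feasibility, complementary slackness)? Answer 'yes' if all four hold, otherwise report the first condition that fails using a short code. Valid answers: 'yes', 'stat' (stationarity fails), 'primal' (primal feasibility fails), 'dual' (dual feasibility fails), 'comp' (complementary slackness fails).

Gradient of f: grad f(x) = Q x + c = (0, 0)
Constraint values g_i(x) = a_i^T x - b_i:
  g_1((1, 3)) = 0
Stationarity residual: grad f(x) + sum_i lambda_i a_i = (0, 0)
  -> stationarity OK
Primal feasibility (all g_i <= 0): OK
Dual feasibility (all lambda_i >= 0): OK
Complementary slackness (lambda_i * g_i(x) = 0 for all i): OK

Verdict: yes, KKT holds.

yes


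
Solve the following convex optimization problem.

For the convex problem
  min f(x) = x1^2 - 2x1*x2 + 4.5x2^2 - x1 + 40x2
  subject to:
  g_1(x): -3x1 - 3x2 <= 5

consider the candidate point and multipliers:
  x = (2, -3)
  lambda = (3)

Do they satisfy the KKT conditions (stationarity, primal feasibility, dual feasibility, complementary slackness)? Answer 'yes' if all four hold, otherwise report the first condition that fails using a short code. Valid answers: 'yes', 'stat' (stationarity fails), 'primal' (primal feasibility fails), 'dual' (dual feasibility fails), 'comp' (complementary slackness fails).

Gradient of f: grad f(x) = Q x + c = (9, 9)
Constraint values g_i(x) = a_i^T x - b_i:
  g_1((2, -3)) = -2
Stationarity residual: grad f(x) + sum_i lambda_i a_i = (0, 0)
  -> stationarity OK
Primal feasibility (all g_i <= 0): OK
Dual feasibility (all lambda_i >= 0): OK
Complementary slackness (lambda_i * g_i(x) = 0 for all i): FAILS

Verdict: the first failing condition is complementary_slackness -> comp.

comp


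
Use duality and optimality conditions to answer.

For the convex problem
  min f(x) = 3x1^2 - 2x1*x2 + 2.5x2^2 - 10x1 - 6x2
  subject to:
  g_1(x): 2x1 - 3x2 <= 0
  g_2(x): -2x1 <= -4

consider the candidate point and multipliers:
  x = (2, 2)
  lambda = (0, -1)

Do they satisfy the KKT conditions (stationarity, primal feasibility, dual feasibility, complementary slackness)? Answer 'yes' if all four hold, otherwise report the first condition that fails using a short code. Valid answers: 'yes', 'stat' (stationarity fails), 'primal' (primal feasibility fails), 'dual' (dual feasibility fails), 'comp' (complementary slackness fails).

Gradient of f: grad f(x) = Q x + c = (-2, 0)
Constraint values g_i(x) = a_i^T x - b_i:
  g_1((2, 2)) = -2
  g_2((2, 2)) = 0
Stationarity residual: grad f(x) + sum_i lambda_i a_i = (0, 0)
  -> stationarity OK
Primal feasibility (all g_i <= 0): OK
Dual feasibility (all lambda_i >= 0): FAILS
Complementary slackness (lambda_i * g_i(x) = 0 for all i): OK

Verdict: the first failing condition is dual_feasibility -> dual.

dual


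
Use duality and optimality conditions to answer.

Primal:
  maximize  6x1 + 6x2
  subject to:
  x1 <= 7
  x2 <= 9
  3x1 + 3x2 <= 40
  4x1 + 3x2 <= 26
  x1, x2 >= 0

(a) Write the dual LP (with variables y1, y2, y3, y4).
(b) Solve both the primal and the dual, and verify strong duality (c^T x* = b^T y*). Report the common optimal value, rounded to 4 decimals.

The standard primal-dual pair for 'max c^T x s.t. A x <= b, x >= 0' is:
  Dual:  min b^T y  s.t.  A^T y >= c,  y >= 0.

So the dual LP is:
  minimize  7y1 + 9y2 + 40y3 + 26y4
  subject to:
    y1 + 3y3 + 4y4 >= 6
    y2 + 3y3 + 3y4 >= 6
    y1, y2, y3, y4 >= 0

Solving the primal: x* = (0, 8.6667).
  primal value c^T x* = 52.
Solving the dual: y* = (0, 0, 0, 2).
  dual value b^T y* = 52.
Strong duality: c^T x* = b^T y*. Confirmed.

52


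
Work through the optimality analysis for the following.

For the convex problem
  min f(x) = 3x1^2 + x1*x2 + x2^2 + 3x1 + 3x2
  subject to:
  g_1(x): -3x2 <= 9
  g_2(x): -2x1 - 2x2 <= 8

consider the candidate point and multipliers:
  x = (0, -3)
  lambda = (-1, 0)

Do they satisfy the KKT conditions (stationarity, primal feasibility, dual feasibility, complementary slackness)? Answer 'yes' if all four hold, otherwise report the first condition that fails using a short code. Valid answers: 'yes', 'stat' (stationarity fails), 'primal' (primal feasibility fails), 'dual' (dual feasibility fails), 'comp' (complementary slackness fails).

Gradient of f: grad f(x) = Q x + c = (0, -3)
Constraint values g_i(x) = a_i^T x - b_i:
  g_1((0, -3)) = 0
  g_2((0, -3)) = -2
Stationarity residual: grad f(x) + sum_i lambda_i a_i = (0, 0)
  -> stationarity OK
Primal feasibility (all g_i <= 0): OK
Dual feasibility (all lambda_i >= 0): FAILS
Complementary slackness (lambda_i * g_i(x) = 0 for all i): OK

Verdict: the first failing condition is dual_feasibility -> dual.

dual


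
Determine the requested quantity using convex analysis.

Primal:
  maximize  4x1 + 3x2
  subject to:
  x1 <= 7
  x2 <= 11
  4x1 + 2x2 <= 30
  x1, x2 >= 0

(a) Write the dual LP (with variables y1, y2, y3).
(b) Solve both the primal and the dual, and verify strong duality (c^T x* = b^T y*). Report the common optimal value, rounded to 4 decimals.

The standard primal-dual pair for 'max c^T x s.t. A x <= b, x >= 0' is:
  Dual:  min b^T y  s.t.  A^T y >= c,  y >= 0.

So the dual LP is:
  minimize  7y1 + 11y2 + 30y3
  subject to:
    y1 + 4y3 >= 4
    y2 + 2y3 >= 3
    y1, y2, y3 >= 0

Solving the primal: x* = (2, 11).
  primal value c^T x* = 41.
Solving the dual: y* = (0, 1, 1).
  dual value b^T y* = 41.
Strong duality: c^T x* = b^T y*. Confirmed.

41


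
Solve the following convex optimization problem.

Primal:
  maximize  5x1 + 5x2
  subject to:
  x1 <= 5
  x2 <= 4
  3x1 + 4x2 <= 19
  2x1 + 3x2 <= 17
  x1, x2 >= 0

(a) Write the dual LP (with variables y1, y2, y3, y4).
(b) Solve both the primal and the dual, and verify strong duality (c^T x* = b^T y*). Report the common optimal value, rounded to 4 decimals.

The standard primal-dual pair for 'max c^T x s.t. A x <= b, x >= 0' is:
  Dual:  min b^T y  s.t.  A^T y >= c,  y >= 0.

So the dual LP is:
  minimize  5y1 + 4y2 + 19y3 + 17y4
  subject to:
    y1 + 3y3 + 2y4 >= 5
    y2 + 4y3 + 3y4 >= 5
    y1, y2, y3, y4 >= 0

Solving the primal: x* = (5, 1).
  primal value c^T x* = 30.
Solving the dual: y* = (1.25, 0, 1.25, 0).
  dual value b^T y* = 30.
Strong duality: c^T x* = b^T y*. Confirmed.

30


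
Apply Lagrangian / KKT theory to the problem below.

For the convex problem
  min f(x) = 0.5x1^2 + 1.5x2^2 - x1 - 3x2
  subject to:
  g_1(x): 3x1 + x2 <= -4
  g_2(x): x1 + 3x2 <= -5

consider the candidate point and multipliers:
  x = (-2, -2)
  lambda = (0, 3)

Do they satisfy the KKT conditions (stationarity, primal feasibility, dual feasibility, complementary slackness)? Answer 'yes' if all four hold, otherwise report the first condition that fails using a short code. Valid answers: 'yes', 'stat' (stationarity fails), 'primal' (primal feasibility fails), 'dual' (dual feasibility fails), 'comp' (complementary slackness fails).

Gradient of f: grad f(x) = Q x + c = (-3, -9)
Constraint values g_i(x) = a_i^T x - b_i:
  g_1((-2, -2)) = -4
  g_2((-2, -2)) = -3
Stationarity residual: grad f(x) + sum_i lambda_i a_i = (0, 0)
  -> stationarity OK
Primal feasibility (all g_i <= 0): OK
Dual feasibility (all lambda_i >= 0): OK
Complementary slackness (lambda_i * g_i(x) = 0 for all i): FAILS

Verdict: the first failing condition is complementary_slackness -> comp.

comp


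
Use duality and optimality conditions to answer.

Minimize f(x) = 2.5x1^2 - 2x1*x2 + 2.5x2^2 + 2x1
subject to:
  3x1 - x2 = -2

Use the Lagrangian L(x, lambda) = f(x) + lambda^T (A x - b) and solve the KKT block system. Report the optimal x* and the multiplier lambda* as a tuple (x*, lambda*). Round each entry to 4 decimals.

Form the Lagrangian:
  L(x, lambda) = (1/2) x^T Q x + c^T x + lambda^T (A x - b)
Stationarity (grad_x L = 0): Q x + c + A^T lambda = 0.
Primal feasibility: A x = b.

This gives the KKT block system:
  [ Q   A^T ] [ x     ]   [-c ]
  [ A    0  ] [ lambda ] = [ b ]

Solving the linear system:
  x*      = (-0.7368, -0.2105)
  lambda* = (0.4211)
  f(x*)   = -0.3158

x* = (-0.7368, -0.2105), lambda* = (0.4211)


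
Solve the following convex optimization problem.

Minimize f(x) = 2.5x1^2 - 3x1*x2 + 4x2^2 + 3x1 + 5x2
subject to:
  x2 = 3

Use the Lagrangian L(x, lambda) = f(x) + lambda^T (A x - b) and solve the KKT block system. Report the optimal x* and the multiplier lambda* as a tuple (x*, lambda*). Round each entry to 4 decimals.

Form the Lagrangian:
  L(x, lambda) = (1/2) x^T Q x + c^T x + lambda^T (A x - b)
Stationarity (grad_x L = 0): Q x + c + A^T lambda = 0.
Primal feasibility: A x = b.

This gives the KKT block system:
  [ Q   A^T ] [ x     ]   [-c ]
  [ A    0  ] [ lambda ] = [ b ]

Solving the linear system:
  x*      = (1.2, 3)
  lambda* = (-25.4)
  f(x*)   = 47.4

x* = (1.2, 3), lambda* = (-25.4)


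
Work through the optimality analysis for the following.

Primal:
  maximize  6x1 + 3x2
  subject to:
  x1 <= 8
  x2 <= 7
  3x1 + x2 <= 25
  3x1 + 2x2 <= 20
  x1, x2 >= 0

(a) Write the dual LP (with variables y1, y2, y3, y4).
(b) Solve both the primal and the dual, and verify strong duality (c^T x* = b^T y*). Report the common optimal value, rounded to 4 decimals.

The standard primal-dual pair for 'max c^T x s.t. A x <= b, x >= 0' is:
  Dual:  min b^T y  s.t.  A^T y >= c,  y >= 0.

So the dual LP is:
  minimize  8y1 + 7y2 + 25y3 + 20y4
  subject to:
    y1 + 3y3 + 3y4 >= 6
    y2 + y3 + 2y4 >= 3
    y1, y2, y3, y4 >= 0

Solving the primal: x* = (6.6667, 0).
  primal value c^T x* = 40.
Solving the dual: y* = (0, 0, 0, 2).
  dual value b^T y* = 40.
Strong duality: c^T x* = b^T y*. Confirmed.

40


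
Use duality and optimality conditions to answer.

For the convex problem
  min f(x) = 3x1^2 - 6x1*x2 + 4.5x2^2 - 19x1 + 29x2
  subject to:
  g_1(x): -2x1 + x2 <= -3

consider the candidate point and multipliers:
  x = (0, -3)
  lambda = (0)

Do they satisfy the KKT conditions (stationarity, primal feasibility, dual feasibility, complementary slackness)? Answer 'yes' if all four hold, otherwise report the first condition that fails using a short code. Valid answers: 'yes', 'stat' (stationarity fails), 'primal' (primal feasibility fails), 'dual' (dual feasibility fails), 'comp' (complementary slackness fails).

Gradient of f: grad f(x) = Q x + c = (-1, 2)
Constraint values g_i(x) = a_i^T x - b_i:
  g_1((0, -3)) = 0
Stationarity residual: grad f(x) + sum_i lambda_i a_i = (-1, 2)
  -> stationarity FAILS
Primal feasibility (all g_i <= 0): OK
Dual feasibility (all lambda_i >= 0): OK
Complementary slackness (lambda_i * g_i(x) = 0 for all i): OK

Verdict: the first failing condition is stationarity -> stat.

stat


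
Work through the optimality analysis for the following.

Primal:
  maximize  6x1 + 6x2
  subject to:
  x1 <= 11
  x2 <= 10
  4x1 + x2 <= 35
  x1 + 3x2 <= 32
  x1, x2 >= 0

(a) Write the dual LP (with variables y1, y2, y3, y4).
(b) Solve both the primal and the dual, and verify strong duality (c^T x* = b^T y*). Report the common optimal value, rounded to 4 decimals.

The standard primal-dual pair for 'max c^T x s.t. A x <= b, x >= 0' is:
  Dual:  min b^T y  s.t.  A^T y >= c,  y >= 0.

So the dual LP is:
  minimize  11y1 + 10y2 + 35y3 + 32y4
  subject to:
    y1 + 4y3 + y4 >= 6
    y2 + y3 + 3y4 >= 6
    y1, y2, y3, y4 >= 0

Solving the primal: x* = (6.6364, 8.4545).
  primal value c^T x* = 90.5455.
Solving the dual: y* = (0, 0, 1.0909, 1.6364).
  dual value b^T y* = 90.5455.
Strong duality: c^T x* = b^T y*. Confirmed.

90.5455


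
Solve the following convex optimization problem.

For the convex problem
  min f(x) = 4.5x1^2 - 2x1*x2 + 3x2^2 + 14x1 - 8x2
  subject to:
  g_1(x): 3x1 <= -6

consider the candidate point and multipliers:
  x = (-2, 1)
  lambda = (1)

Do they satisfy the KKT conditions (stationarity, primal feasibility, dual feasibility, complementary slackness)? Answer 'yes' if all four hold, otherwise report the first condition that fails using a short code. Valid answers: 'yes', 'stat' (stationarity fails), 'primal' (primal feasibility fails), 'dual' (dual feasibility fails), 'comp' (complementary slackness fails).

Gradient of f: grad f(x) = Q x + c = (-6, 2)
Constraint values g_i(x) = a_i^T x - b_i:
  g_1((-2, 1)) = 0
Stationarity residual: grad f(x) + sum_i lambda_i a_i = (-3, 2)
  -> stationarity FAILS
Primal feasibility (all g_i <= 0): OK
Dual feasibility (all lambda_i >= 0): OK
Complementary slackness (lambda_i * g_i(x) = 0 for all i): OK

Verdict: the first failing condition is stationarity -> stat.

stat


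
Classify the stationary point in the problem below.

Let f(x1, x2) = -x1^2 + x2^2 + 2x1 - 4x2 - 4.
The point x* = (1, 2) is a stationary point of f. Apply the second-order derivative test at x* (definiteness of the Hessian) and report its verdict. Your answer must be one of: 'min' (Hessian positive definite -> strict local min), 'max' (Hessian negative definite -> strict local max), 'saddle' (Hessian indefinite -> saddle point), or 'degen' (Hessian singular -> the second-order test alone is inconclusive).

Compute the Hessian H = grad^2 f:
  H = [[-2, 0], [0, 2]]
Verify stationarity: grad f(x*) = H x* + g = (0, 0).
Eigenvalues of H: -2, 2.
Eigenvalues have mixed signs, so H is indefinite -> x* is a saddle point.

saddle


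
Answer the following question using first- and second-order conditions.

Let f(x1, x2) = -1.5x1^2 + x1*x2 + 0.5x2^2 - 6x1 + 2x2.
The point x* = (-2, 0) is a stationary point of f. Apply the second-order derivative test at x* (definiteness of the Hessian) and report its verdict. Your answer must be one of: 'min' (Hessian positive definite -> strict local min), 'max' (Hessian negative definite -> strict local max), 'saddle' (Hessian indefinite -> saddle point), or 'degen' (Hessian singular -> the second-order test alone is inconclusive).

Compute the Hessian H = grad^2 f:
  H = [[-3, 1], [1, 1]]
Verify stationarity: grad f(x*) = H x* + g = (0, 0).
Eigenvalues of H: -3.2361, 1.2361.
Eigenvalues have mixed signs, so H is indefinite -> x* is a saddle point.

saddle


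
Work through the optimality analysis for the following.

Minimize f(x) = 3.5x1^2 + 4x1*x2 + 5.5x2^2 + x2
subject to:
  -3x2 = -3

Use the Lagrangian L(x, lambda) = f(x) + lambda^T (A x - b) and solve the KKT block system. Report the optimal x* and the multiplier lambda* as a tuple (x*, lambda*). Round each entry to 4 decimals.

Form the Lagrangian:
  L(x, lambda) = (1/2) x^T Q x + c^T x + lambda^T (A x - b)
Stationarity (grad_x L = 0): Q x + c + A^T lambda = 0.
Primal feasibility: A x = b.

This gives the KKT block system:
  [ Q   A^T ] [ x     ]   [-c ]
  [ A    0  ] [ lambda ] = [ b ]

Solving the linear system:
  x*      = (-0.5714, 1)
  lambda* = (3.2381)
  f(x*)   = 5.3571

x* = (-0.5714, 1), lambda* = (3.2381)


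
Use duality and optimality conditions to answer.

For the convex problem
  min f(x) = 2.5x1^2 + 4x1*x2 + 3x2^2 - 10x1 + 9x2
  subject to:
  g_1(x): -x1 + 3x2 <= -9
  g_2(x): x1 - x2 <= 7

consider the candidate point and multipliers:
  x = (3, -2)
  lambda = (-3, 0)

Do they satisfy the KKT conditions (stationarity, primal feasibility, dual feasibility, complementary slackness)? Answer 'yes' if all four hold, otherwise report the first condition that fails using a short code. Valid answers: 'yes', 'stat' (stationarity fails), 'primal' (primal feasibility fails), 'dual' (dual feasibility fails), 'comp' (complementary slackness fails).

Gradient of f: grad f(x) = Q x + c = (-3, 9)
Constraint values g_i(x) = a_i^T x - b_i:
  g_1((3, -2)) = 0
  g_2((3, -2)) = -2
Stationarity residual: grad f(x) + sum_i lambda_i a_i = (0, 0)
  -> stationarity OK
Primal feasibility (all g_i <= 0): OK
Dual feasibility (all lambda_i >= 0): FAILS
Complementary slackness (lambda_i * g_i(x) = 0 for all i): OK

Verdict: the first failing condition is dual_feasibility -> dual.

dual


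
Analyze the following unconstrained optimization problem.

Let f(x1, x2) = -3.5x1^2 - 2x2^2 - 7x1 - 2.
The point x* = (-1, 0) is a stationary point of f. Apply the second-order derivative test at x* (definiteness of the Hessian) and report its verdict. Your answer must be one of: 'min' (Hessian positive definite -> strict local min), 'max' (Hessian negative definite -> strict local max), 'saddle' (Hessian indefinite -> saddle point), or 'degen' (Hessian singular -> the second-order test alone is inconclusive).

Compute the Hessian H = grad^2 f:
  H = [[-7, 0], [0, -4]]
Verify stationarity: grad f(x*) = H x* + g = (0, 0).
Eigenvalues of H: -7, -4.
Both eigenvalues < 0, so H is negative definite -> x* is a strict local max.

max


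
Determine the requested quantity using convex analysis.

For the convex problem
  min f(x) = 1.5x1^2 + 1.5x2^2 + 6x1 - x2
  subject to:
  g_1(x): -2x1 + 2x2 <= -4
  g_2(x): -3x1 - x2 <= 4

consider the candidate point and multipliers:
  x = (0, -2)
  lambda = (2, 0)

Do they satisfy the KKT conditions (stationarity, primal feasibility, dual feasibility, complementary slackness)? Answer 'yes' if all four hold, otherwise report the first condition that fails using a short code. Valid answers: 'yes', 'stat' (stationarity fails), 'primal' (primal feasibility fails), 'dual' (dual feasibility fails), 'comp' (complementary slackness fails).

Gradient of f: grad f(x) = Q x + c = (6, -7)
Constraint values g_i(x) = a_i^T x - b_i:
  g_1((0, -2)) = 0
  g_2((0, -2)) = -2
Stationarity residual: grad f(x) + sum_i lambda_i a_i = (2, -3)
  -> stationarity FAILS
Primal feasibility (all g_i <= 0): OK
Dual feasibility (all lambda_i >= 0): OK
Complementary slackness (lambda_i * g_i(x) = 0 for all i): OK

Verdict: the first failing condition is stationarity -> stat.

stat


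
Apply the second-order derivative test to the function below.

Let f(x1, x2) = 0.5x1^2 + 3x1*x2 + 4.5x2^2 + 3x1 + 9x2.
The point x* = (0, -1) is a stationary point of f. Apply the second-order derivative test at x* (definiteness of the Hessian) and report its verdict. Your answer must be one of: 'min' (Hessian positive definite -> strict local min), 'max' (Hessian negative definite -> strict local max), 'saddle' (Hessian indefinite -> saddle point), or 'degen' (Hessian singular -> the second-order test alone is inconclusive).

Compute the Hessian H = grad^2 f:
  H = [[1, 3], [3, 9]]
Verify stationarity: grad f(x*) = H x* + g = (0, 0).
Eigenvalues of H: 0, 10.
H has a zero eigenvalue (singular; positive semidefinite but not definite), so H is neither positive definite, negative definite, nor indefinite. The second-order test alone is inconclusive -> degen.
(Indeed, f is constant along the null direction of H through x*, so x* is not a strict local extremum.)

degen


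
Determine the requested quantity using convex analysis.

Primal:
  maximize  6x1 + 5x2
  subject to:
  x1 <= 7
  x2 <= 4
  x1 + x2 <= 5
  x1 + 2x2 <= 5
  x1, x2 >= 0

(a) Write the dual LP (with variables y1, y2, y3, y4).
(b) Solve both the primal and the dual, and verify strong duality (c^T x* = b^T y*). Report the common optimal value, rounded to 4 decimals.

The standard primal-dual pair for 'max c^T x s.t. A x <= b, x >= 0' is:
  Dual:  min b^T y  s.t.  A^T y >= c,  y >= 0.

So the dual LP is:
  minimize  7y1 + 4y2 + 5y3 + 5y4
  subject to:
    y1 + y3 + y4 >= 6
    y2 + y3 + 2y4 >= 5
    y1, y2, y3, y4 >= 0

Solving the primal: x* = (5, 0).
  primal value c^T x* = 30.
Solving the dual: y* = (0, 0, 0, 6).
  dual value b^T y* = 30.
Strong duality: c^T x* = b^T y*. Confirmed.

30


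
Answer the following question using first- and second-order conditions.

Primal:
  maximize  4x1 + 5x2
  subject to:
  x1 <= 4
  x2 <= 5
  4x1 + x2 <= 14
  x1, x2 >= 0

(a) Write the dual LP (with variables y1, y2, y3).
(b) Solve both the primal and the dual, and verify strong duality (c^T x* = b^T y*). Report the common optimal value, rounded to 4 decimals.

The standard primal-dual pair for 'max c^T x s.t. A x <= b, x >= 0' is:
  Dual:  min b^T y  s.t.  A^T y >= c,  y >= 0.

So the dual LP is:
  minimize  4y1 + 5y2 + 14y3
  subject to:
    y1 + 4y3 >= 4
    y2 + y3 >= 5
    y1, y2, y3 >= 0

Solving the primal: x* = (2.25, 5).
  primal value c^T x* = 34.
Solving the dual: y* = (0, 4, 1).
  dual value b^T y* = 34.
Strong duality: c^T x* = b^T y*. Confirmed.

34


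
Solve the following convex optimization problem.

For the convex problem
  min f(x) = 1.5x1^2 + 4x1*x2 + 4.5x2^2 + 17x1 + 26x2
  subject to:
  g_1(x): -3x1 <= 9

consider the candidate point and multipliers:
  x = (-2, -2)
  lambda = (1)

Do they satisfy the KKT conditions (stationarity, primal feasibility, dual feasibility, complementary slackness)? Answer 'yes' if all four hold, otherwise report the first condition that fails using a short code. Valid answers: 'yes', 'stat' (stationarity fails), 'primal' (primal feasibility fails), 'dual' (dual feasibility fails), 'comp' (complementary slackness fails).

Gradient of f: grad f(x) = Q x + c = (3, 0)
Constraint values g_i(x) = a_i^T x - b_i:
  g_1((-2, -2)) = -3
Stationarity residual: grad f(x) + sum_i lambda_i a_i = (0, 0)
  -> stationarity OK
Primal feasibility (all g_i <= 0): OK
Dual feasibility (all lambda_i >= 0): OK
Complementary slackness (lambda_i * g_i(x) = 0 for all i): FAILS

Verdict: the first failing condition is complementary_slackness -> comp.

comp


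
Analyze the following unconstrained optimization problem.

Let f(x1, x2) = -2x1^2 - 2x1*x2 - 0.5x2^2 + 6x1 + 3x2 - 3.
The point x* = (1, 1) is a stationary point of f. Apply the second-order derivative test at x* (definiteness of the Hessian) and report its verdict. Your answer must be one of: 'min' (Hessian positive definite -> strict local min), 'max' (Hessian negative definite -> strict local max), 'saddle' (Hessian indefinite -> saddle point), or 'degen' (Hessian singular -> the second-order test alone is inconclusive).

Compute the Hessian H = grad^2 f:
  H = [[-4, -2], [-2, -1]]
Verify stationarity: grad f(x*) = H x* + g = (0, 0).
Eigenvalues of H: -5, 0.
H has a zero eigenvalue (singular; negative semidefinite but not definite), so H is neither positive definite, negative definite, nor indefinite. The second-order test alone is inconclusive -> degen.
(Indeed, f is constant along the null direction of H through x*, so x* is not a strict local extremum.)

degen


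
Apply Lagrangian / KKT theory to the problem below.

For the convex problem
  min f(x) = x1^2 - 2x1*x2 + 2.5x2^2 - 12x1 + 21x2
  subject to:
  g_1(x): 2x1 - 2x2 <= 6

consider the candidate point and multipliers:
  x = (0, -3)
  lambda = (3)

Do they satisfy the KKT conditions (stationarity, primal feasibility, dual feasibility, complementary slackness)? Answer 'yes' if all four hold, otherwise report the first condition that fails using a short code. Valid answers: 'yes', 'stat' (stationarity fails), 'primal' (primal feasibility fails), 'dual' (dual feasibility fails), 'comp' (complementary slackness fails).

Gradient of f: grad f(x) = Q x + c = (-6, 6)
Constraint values g_i(x) = a_i^T x - b_i:
  g_1((0, -3)) = 0
Stationarity residual: grad f(x) + sum_i lambda_i a_i = (0, 0)
  -> stationarity OK
Primal feasibility (all g_i <= 0): OK
Dual feasibility (all lambda_i >= 0): OK
Complementary slackness (lambda_i * g_i(x) = 0 for all i): OK

Verdict: yes, KKT holds.

yes


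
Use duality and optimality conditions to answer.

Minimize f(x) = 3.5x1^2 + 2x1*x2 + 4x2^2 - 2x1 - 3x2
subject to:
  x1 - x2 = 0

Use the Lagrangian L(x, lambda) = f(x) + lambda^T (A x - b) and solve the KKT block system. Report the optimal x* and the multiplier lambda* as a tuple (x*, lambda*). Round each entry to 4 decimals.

Form the Lagrangian:
  L(x, lambda) = (1/2) x^T Q x + c^T x + lambda^T (A x - b)
Stationarity (grad_x L = 0): Q x + c + A^T lambda = 0.
Primal feasibility: A x = b.

This gives the KKT block system:
  [ Q   A^T ] [ x     ]   [-c ]
  [ A    0  ] [ lambda ] = [ b ]

Solving the linear system:
  x*      = (0.2632, 0.2632)
  lambda* = (-0.3684)
  f(x*)   = -0.6579

x* = (0.2632, 0.2632), lambda* = (-0.3684)


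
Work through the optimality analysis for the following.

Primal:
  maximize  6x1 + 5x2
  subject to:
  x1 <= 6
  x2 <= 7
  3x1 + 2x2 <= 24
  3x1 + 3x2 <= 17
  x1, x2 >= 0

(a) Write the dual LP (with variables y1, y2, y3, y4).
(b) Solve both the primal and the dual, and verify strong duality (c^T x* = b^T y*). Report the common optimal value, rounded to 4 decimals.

The standard primal-dual pair for 'max c^T x s.t. A x <= b, x >= 0' is:
  Dual:  min b^T y  s.t.  A^T y >= c,  y >= 0.

So the dual LP is:
  minimize  6y1 + 7y2 + 24y3 + 17y4
  subject to:
    y1 + 3y3 + 3y4 >= 6
    y2 + 2y3 + 3y4 >= 5
    y1, y2, y3, y4 >= 0

Solving the primal: x* = (5.6667, 0).
  primal value c^T x* = 34.
Solving the dual: y* = (0, 0, 0, 2).
  dual value b^T y* = 34.
Strong duality: c^T x* = b^T y*. Confirmed.

34


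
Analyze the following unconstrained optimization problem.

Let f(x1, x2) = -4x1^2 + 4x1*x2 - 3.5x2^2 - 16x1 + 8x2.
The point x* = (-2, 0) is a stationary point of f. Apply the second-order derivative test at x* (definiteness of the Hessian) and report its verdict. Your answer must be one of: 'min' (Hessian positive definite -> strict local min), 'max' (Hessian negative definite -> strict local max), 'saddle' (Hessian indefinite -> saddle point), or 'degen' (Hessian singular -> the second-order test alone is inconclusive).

Compute the Hessian H = grad^2 f:
  H = [[-8, 4], [4, -7]]
Verify stationarity: grad f(x*) = H x* + g = (0, 0).
Eigenvalues of H: -11.5311, -3.4689.
Both eigenvalues < 0, so H is negative definite -> x* is a strict local max.

max


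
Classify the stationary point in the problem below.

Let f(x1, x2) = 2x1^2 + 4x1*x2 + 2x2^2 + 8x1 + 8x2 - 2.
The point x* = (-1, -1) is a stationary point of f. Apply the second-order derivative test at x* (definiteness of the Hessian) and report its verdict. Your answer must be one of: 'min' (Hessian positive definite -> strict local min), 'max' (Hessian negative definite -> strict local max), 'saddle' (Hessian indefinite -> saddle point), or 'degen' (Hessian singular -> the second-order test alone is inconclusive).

Compute the Hessian H = grad^2 f:
  H = [[4, 4], [4, 4]]
Verify stationarity: grad f(x*) = H x* + g = (0, 0).
Eigenvalues of H: 0, 8.
H has a zero eigenvalue (singular; positive semidefinite but not definite), so H is neither positive definite, negative definite, nor indefinite. The second-order test alone is inconclusive -> degen.
(Indeed, f is constant along the null direction of H through x*, so x* is not a strict local extremum.)

degen


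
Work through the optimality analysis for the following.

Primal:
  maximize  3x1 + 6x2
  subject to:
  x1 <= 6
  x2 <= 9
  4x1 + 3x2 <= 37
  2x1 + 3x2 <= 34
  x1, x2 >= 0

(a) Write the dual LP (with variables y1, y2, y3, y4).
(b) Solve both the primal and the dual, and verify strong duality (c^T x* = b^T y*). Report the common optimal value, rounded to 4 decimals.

The standard primal-dual pair for 'max c^T x s.t. A x <= b, x >= 0' is:
  Dual:  min b^T y  s.t.  A^T y >= c,  y >= 0.

So the dual LP is:
  minimize  6y1 + 9y2 + 37y3 + 34y4
  subject to:
    y1 + 4y3 + 2y4 >= 3
    y2 + 3y3 + 3y4 >= 6
    y1, y2, y3, y4 >= 0

Solving the primal: x* = (2.5, 9).
  primal value c^T x* = 61.5.
Solving the dual: y* = (0, 3.75, 0.75, 0).
  dual value b^T y* = 61.5.
Strong duality: c^T x* = b^T y*. Confirmed.

61.5
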